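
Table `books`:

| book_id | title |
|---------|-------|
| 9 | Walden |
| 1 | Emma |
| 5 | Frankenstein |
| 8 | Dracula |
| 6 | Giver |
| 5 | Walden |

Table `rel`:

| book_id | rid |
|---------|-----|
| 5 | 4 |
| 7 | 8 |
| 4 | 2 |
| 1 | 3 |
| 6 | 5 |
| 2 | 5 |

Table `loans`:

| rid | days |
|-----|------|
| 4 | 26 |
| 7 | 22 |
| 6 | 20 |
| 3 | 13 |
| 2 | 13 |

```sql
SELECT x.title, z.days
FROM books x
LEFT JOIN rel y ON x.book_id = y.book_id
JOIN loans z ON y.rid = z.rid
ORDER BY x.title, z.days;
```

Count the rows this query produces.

3

Joins associate left-to-right: books LEFT JOIN rel on book_id gives 6 intermediate row(s).
Then INNER JOIN `loans z` on rid: keep only rows whose y.rid appears in z.
Result: 3 row(s).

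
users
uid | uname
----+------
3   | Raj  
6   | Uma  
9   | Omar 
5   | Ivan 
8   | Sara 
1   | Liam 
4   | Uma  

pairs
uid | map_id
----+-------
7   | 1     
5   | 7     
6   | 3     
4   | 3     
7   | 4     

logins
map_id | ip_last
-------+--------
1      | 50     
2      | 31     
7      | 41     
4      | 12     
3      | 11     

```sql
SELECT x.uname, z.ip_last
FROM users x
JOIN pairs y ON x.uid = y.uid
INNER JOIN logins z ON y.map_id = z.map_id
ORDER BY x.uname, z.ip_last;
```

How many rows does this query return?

3

Joins associate left-to-right: users INNER JOIN pairs on uid gives 3 intermediate row(s).
Then INNER JOIN `logins z` on map_id: keep only rows whose y.map_id appears in z.
Result: 3 row(s).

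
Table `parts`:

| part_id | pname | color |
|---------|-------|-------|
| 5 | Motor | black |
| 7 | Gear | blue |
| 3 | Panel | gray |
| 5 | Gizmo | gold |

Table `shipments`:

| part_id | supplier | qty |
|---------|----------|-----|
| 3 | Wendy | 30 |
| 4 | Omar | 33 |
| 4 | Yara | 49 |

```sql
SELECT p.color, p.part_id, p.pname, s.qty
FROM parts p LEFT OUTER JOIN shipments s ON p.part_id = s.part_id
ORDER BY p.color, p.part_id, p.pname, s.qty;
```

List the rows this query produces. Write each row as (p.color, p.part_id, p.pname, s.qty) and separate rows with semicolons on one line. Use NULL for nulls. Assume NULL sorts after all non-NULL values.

(black, 5, Motor, NULL); (blue, 7, Gear, NULL); (gold, 5, Gizmo, NULL); (gray, 3, Panel, 30)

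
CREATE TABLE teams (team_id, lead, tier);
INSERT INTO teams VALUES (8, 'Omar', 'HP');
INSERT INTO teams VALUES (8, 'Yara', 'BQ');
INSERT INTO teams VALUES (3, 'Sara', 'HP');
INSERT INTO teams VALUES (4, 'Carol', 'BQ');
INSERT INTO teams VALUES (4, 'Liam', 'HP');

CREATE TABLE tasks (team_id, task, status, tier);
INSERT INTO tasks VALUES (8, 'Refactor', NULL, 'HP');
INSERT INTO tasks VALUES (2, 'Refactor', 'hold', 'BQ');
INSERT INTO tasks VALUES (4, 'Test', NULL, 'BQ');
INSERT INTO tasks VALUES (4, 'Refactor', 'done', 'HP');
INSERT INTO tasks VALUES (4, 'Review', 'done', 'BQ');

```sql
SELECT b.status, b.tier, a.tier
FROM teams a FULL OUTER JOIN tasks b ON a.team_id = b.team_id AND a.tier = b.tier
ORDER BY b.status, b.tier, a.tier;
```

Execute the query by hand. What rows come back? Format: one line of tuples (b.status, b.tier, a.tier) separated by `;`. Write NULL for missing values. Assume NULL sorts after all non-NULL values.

FULL OUTER JOIN keeps every row from both sides; unmatched rows get NULL for the other side's columns.
Matching on a.team_id = b.team_id AND a.tier = b.tier.
- a row (team_id=8, tier=HP): matches 1 b row(s) → 1 output row(s).
- a row (team_id=8, tier=BQ): no match → kept, b columns NULL.
- a row (team_id=3, tier=HP): no match → kept, b columns NULL.
- a row (team_id=4, tier=BQ): matches 2 b row(s) → 2 output row(s).
- a row (team_id=4, tier=HP): matches 1 b row(s) → 1 output row(s).
- plus 1 unmatched b row(s), each kept with NULL a columns.
After projecting and ordering:
b.status | b.tier | a.tier
done | BQ | BQ
done | HP | HP
hold | BQ | NULL
NULL | BQ | BQ
NULL | HP | HP
NULL | NULL | BQ
NULL | NULL | HP

(done, BQ, BQ); (done, HP, HP); (hold, BQ, NULL); (NULL, BQ, BQ); (NULL, HP, HP); (NULL, NULL, BQ); (NULL, NULL, HP)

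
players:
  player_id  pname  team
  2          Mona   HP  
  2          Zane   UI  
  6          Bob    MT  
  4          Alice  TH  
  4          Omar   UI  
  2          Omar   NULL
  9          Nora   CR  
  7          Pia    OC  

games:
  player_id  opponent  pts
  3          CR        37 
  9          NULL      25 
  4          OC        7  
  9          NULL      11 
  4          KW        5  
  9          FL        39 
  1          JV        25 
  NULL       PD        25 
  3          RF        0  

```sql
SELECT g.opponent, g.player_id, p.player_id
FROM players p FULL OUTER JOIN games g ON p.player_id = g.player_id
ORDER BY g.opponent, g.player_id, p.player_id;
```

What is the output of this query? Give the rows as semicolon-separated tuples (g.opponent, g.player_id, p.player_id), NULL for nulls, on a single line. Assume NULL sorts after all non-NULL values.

FULL OUTER JOIN keeps every row from both sides; unmatched rows get NULL for the other side's columns.
Matching on p.player_id = g.player_id. A NULL in a compared column never satisfies the condition.
- p row (player_id=2): no match → kept, g columns NULL.
- p row (player_id=2): no match → kept, g columns NULL.
- p row (player_id=6): no match → kept, g columns NULL.
- p row (player_id=4): matches 2 g row(s) → 2 output row(s).
- p row (player_id=4): matches 2 g row(s) → 2 output row(s).
- p row (player_id=2): no match → kept, g columns NULL.
- p row (player_id=9): matches 3 g row(s) → 3 output row(s).
- p row (player_id=7): no match → kept, g columns NULL.
- plus 4 unmatched g row(s), each kept with NULL p columns.

(CR, 3, NULL); (FL, 9, 9); (JV, 1, NULL); (KW, 4, 4); (KW, 4, 4); (OC, 4, 4); (OC, 4, 4); (PD, NULL, NULL); (RF, 3, NULL); (NULL, 9, 9); (NULL, 9, 9); (NULL, NULL, 2); (NULL, NULL, 2); (NULL, NULL, 2); (NULL, NULL, 6); (NULL, NULL, 7)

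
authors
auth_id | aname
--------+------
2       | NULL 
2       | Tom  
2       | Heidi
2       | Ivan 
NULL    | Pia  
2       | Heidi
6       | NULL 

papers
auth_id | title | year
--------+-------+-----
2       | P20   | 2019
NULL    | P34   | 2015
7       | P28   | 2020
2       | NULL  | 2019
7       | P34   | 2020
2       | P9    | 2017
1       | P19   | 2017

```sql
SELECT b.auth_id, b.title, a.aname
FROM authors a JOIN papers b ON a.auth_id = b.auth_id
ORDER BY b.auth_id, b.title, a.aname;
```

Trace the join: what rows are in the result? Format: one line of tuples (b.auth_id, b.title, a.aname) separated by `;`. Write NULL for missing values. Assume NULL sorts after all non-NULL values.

INNER JOIN keeps only pairs where the ON condition holds.
Matching on a.auth_id = b.auth_id. A NULL in a compared column never satisfies the condition.
Matched pairs: 15.

(2, P20, Heidi); (2, P20, Heidi); (2, P20, Ivan); (2, P20, Tom); (2, P20, NULL); (2, P9, Heidi); (2, P9, Heidi); (2, P9, Ivan); (2, P9, Tom); (2, P9, NULL); (2, NULL, Heidi); (2, NULL, Heidi); (2, NULL, Ivan); (2, NULL, Tom); (2, NULL, NULL)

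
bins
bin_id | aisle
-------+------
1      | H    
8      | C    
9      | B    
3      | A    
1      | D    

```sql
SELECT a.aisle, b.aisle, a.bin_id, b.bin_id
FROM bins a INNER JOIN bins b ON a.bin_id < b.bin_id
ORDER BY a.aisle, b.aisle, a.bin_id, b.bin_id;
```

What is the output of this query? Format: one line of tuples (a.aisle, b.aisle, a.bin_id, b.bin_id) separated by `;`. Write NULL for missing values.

(A, B, 3, 9); (A, C, 3, 8); (C, B, 8, 9); (D, A, 1, 3); (D, B, 1, 9); (D, C, 1, 8); (H, A, 1, 3); (H, B, 1, 9); (H, C, 1, 8)

INNER JOIN keeps only pairs where the ON condition holds.
Matching on a.bin_id < b.bin_id.
- bin_id=1: 3 matching b row(s), so 3 row(s) emitted.
- bin_id=8: 1 matching b row(s), so 1 row(s) emitted.
- bin_id=9: no matching b row, dropped.
- bin_id=3: 2 matching b row(s), so 2 row(s) emitted.
- bin_id=1: 3 matching b row(s), so 3 row(s) emitted.
After projecting and ordering:
a.aisle | b.aisle | a.bin_id | b.bin_id
A | B | 3 | 9
A | C | 3 | 8
C | B | 8 | 9
D | A | 1 | 3
D | B | 1 | 9
D | C | 1 | 8
H | A | 1 | 3
H | B | 1 | 9
H | C | 1 | 8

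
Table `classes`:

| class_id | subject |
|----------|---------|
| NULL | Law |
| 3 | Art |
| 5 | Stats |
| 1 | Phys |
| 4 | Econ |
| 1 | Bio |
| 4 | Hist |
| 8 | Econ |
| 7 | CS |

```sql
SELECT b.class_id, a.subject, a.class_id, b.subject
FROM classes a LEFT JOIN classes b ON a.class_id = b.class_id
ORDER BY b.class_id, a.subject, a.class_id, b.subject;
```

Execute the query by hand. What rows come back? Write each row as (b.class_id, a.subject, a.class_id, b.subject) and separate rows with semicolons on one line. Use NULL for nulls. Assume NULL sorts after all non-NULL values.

LEFT JOIN keeps every row from `classes a`; unmatched rows get NULL for `classes b`'s columns.
Matching on a.class_id = b.class_id. A NULL in a compared column never satisfies the condition.
- a (class_id=NULL) has no partner → padded with NULL.
- a (class_id=3) pairs with 1 row(s) of b.
- a (class_id=5) pairs with 1 row(s) of b.
- a (class_id=1) pairs with 2 row(s) of b.
- a (class_id=4) pairs with 2 row(s) of b.
- a (class_id=1) pairs with 2 row(s) of b.
- a (class_id=4) pairs with 2 row(s) of b.
- a (class_id=8) pairs with 1 row(s) of b.
- a (class_id=7) pairs with 1 row(s) of b.

(1, Bio, 1, Bio); (1, Bio, 1, Phys); (1, Phys, 1, Bio); (1, Phys, 1, Phys); (3, Art, 3, Art); (4, Econ, 4, Econ); (4, Econ, 4, Hist); (4, Hist, 4, Econ); (4, Hist, 4, Hist); (5, Stats, 5, Stats); (7, CS, 7, CS); (8, Econ, 8, Econ); (NULL, Law, NULL, NULL)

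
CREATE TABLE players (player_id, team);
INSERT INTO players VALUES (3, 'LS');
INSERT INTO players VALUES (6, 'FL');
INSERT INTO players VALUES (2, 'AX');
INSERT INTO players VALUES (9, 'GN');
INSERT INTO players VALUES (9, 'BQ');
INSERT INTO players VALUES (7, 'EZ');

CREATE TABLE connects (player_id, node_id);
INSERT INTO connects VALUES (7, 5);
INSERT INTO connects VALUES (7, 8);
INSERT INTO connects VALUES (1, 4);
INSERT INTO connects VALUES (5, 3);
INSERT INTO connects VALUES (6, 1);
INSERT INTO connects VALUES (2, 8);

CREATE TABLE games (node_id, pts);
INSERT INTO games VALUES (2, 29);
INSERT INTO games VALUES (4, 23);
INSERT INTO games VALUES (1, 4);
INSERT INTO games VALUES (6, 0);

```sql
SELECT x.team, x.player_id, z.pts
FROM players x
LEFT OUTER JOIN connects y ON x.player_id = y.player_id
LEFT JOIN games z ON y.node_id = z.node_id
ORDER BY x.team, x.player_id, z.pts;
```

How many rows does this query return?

Evaluate left to right. First `players x LEFT JOIN connects y` on player_id: 7 row(s).
Then LEFT JOIN `games z` on node_id: each of those 7 rows is kept; rows whose y.node_id has no match in z get NULL for z's columns.
Result: 7 row(s).

7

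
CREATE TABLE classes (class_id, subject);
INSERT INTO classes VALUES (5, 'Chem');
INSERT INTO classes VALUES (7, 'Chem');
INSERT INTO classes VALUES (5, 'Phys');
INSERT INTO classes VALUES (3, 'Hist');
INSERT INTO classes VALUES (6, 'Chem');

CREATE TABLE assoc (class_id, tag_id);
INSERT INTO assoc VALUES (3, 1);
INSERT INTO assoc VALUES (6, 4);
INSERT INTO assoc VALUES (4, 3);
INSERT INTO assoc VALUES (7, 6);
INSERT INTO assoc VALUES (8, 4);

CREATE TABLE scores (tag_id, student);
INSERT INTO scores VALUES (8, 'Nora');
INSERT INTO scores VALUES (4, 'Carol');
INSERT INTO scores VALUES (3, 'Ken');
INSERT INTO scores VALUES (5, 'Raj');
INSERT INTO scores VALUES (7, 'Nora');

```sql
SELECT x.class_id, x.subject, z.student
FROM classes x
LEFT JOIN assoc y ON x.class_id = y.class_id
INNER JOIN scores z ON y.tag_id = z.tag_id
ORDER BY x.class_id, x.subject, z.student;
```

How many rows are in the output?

1

Step 1 — x LEFT JOIN y on class_id → 5 row(s).
Then INNER JOIN `scores z` on tag_id: keep only rows whose y.tag_id appears in z.
Result: 1 row(s).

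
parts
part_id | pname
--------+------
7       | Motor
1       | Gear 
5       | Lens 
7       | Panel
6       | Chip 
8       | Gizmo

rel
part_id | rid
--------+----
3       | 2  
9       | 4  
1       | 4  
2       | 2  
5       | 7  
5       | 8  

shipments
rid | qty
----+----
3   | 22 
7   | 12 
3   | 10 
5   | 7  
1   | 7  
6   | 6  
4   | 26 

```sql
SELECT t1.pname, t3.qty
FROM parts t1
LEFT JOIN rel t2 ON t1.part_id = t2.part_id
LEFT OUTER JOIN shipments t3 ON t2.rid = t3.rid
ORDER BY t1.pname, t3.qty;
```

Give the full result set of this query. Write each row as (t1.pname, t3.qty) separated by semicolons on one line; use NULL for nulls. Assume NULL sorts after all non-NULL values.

Evaluate left to right. First `parts t1 LEFT JOIN rel t2` on part_id: 7 row(s).
Then LEFT JOIN `shipments t3` on rid: each of those 7 rows is kept; rows whose t2.rid has no match in t3 get NULL for t3's columns.

(Chip, NULL); (Gear, 26); (Gizmo, NULL); (Lens, 12); (Lens, NULL); (Motor, NULL); (Panel, NULL)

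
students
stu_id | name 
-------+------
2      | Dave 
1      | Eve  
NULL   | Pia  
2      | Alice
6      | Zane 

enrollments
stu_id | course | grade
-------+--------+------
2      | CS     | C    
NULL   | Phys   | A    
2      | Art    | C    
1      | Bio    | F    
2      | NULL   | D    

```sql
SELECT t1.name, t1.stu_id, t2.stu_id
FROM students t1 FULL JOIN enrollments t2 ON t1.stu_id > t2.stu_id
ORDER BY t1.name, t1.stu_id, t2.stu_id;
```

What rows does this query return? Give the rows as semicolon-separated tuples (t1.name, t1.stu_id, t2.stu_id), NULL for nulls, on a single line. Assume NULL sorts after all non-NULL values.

FULL OUTER JOIN keeps every row from both sides; unmatched rows get NULL for the other side's columns.
Matching on t1.stu_id > t2.stu_id. A NULL in a compared column never satisfies the condition.
- t1[0] stu_id=2 → 1 match(es) in t2 → 1 row(s).
- t1[1] stu_id=1 → no match; kept with NULLs on the t2 side.
- t1[2] stu_id=NULL → no match; kept with NULLs on the t2 side.
- t1[3] stu_id=2 → 1 match(es) in t2 → 1 row(s).
- t1[4] stu_id=6 → 4 match(es) in t2 → 4 row(s).
- 1 row(s) from t2 found no t1 partner → padded with NULL.
After projecting and ordering:
t1.name | t1.stu_id | t2.stu_id
Alice | 2 | 1
Dave | 2 | 1
Eve | 1 | NULL
Pia | NULL | NULL
Zane | 6 | 1
Zane | 6 | 2
Zane | 6 | 2
Zane | 6 | 2
NULL | NULL | NULL

(Alice, 2, 1); (Dave, 2, 1); (Eve, 1, NULL); (Pia, NULL, NULL); (Zane, 6, 1); (Zane, 6, 2); (Zane, 6, 2); (Zane, 6, 2); (NULL, NULL, NULL)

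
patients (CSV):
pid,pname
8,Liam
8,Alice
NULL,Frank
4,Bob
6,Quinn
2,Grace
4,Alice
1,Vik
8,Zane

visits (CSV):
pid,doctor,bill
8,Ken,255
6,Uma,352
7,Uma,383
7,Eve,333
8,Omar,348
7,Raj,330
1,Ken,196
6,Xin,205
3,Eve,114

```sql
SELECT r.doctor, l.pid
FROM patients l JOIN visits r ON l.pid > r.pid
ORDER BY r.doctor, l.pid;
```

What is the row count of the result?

28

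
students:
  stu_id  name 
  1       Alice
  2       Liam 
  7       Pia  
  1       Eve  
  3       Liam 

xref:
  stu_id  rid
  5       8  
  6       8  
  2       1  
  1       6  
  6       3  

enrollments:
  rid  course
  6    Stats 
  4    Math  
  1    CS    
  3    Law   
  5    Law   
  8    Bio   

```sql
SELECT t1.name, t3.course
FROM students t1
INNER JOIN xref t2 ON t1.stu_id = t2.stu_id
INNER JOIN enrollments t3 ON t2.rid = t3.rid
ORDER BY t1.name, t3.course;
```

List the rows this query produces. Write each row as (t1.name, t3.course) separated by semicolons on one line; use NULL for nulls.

(Alice, Stats); (Eve, Stats); (Liam, CS)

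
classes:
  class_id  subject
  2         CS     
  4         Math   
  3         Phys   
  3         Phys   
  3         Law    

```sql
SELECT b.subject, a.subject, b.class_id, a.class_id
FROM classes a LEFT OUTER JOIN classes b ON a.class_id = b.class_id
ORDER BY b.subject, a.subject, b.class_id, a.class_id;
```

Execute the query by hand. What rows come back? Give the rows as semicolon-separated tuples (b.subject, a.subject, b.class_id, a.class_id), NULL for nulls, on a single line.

(CS, CS, 2, 2); (Law, Law, 3, 3); (Law, Phys, 3, 3); (Law, Phys, 3, 3); (Math, Math, 4, 4); (Phys, Law, 3, 3); (Phys, Law, 3, 3); (Phys, Phys, 3, 3); (Phys, Phys, 3, 3); (Phys, Phys, 3, 3); (Phys, Phys, 3, 3)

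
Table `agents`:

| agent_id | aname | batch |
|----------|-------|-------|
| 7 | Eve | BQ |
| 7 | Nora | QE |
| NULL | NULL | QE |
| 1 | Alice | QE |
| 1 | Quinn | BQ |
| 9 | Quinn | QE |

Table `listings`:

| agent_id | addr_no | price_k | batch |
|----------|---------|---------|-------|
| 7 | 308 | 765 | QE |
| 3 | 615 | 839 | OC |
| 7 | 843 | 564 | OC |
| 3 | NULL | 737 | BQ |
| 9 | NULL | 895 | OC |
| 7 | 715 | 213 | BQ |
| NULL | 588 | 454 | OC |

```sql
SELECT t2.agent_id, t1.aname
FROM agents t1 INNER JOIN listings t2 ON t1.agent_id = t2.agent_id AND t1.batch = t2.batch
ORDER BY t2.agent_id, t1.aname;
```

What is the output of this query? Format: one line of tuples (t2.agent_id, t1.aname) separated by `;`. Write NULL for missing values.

INNER JOIN keeps only pairs where the ON condition holds.
Matching on t1.agent_id = t2.agent_id AND t1.batch = t2.batch. A NULL in a compared column never satisfies the condition.
- t1 (agent_id=7, batch=BQ) pairs with 1 row(s) of t2.
- t1 (agent_id=7, batch=QE) pairs with 1 row(s) of t2.
- t1 (agent_id=NULL, batch=QE) has no partner → excluded.
- t1 (agent_id=1, batch=QE) has no partner → excluded.
- t1 (agent_id=1, batch=BQ) has no partner → excluded.
- t1 (agent_id=9, batch=QE) has no partner → excluded.
After projecting and ordering:
t2.agent_id | t1.aname
7 | Eve
7 | Nora

(7, Eve); (7, Nora)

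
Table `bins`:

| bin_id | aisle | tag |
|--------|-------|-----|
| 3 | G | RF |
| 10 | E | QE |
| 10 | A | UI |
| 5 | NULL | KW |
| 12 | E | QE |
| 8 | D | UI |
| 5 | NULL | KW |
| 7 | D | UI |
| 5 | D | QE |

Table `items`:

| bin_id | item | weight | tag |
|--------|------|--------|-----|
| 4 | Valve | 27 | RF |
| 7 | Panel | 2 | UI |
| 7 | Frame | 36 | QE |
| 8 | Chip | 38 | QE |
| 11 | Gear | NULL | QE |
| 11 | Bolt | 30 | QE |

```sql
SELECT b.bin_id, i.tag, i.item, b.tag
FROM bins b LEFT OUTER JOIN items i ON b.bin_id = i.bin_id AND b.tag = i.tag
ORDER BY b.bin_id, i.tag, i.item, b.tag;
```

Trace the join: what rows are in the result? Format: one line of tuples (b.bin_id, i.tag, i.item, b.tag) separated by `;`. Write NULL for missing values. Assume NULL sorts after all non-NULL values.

LEFT JOIN keeps every row from `bins`; unmatched rows get NULL for `items`'s columns.
Matching on b.bin_id = i.bin_id AND b.tag = i.tag.
Matched pairs: 1; unmatched b rows kept: 8.

(3, NULL, NULL, RF); (5, NULL, NULL, KW); (5, NULL, NULL, KW); (5, NULL, NULL, QE); (7, UI, Panel, UI); (8, NULL, NULL, UI); (10, NULL, NULL, QE); (10, NULL, NULL, UI); (12, NULL, NULL, QE)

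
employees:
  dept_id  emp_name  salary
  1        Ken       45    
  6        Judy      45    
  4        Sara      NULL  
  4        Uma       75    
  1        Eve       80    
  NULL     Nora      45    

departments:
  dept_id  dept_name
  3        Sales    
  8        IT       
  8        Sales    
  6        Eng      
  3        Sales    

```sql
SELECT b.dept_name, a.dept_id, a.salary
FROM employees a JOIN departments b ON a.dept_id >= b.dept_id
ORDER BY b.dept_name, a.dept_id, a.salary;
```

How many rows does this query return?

INNER JOIN keeps only pairs where the ON condition holds.
Matching on a.dept_id >= b.dept_id. A NULL in a compared column never satisfies the condition.
- a (dept_id=1) has no partner → excluded.
- a (dept_id=6) pairs with 3 row(s) of b.
- a (dept_id=4) pairs with 2 row(s) of b.
- a (dept_id=4) pairs with 2 row(s) of b.
- a (dept_id=1) has no partner → excluded.
- a (dept_id=NULL) has no partner → excluded.
Total: 7 rows.

7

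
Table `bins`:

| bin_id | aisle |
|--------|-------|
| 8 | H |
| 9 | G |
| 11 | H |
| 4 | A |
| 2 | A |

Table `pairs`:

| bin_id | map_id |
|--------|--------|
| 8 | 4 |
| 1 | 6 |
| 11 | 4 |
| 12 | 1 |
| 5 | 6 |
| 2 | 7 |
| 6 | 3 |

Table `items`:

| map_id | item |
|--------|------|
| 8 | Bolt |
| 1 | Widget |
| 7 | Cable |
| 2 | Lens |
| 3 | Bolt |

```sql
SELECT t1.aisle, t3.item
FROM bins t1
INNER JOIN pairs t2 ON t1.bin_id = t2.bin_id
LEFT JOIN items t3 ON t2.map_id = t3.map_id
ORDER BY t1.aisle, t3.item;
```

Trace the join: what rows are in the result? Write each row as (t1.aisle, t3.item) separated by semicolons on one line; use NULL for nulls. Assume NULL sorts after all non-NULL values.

(A, Cable); (H, NULL); (H, NULL)

Evaluate left to right. First `bins t1 INNER JOIN pairs t2` on bin_id: 3 row(s).
Then LEFT JOIN `items t3` on map_id: each of those 3 rows is kept; rows whose t2.map_id has no match in t3 get NULL for t3's columns.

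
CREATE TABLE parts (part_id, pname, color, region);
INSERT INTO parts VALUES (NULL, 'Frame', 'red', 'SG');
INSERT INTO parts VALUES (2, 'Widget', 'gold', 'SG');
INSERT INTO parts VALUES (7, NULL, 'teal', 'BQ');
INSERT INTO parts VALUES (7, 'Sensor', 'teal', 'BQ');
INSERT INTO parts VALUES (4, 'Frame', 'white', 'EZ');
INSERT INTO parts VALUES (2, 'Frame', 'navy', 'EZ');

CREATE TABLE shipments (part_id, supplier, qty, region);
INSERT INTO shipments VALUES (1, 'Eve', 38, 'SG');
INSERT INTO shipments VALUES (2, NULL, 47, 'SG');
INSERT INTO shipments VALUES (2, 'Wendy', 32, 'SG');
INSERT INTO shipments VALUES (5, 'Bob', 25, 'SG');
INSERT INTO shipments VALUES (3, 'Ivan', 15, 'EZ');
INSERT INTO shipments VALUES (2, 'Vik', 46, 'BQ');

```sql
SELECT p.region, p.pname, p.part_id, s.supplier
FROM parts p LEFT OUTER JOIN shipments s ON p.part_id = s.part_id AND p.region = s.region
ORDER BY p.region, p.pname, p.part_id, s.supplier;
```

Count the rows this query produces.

LEFT JOIN keeps every row from `parts`; unmatched rows get NULL for `shipments`'s columns.
Matching on p.part_id = s.part_id AND p.region = s.region. A NULL in a compared column never satisfies the condition.
- p[0] part_id=NULL, region=SG → no match; kept with NULLs on the s side.
- p[1] part_id=2, region=SG → 2 match(es) in s → 2 row(s).
- p[2] part_id=7, region=BQ → no match; kept with NULLs on the s side.
- p[3] part_id=7, region=BQ → no match; kept with NULLs on the s side.
- p[4] part_id=4, region=EZ → no match; kept with NULLs on the s side.
- p[5] part_id=2, region=EZ → no match; kept with NULLs on the s side.
Total: 2 matched + 5 padded = 7 rows.

7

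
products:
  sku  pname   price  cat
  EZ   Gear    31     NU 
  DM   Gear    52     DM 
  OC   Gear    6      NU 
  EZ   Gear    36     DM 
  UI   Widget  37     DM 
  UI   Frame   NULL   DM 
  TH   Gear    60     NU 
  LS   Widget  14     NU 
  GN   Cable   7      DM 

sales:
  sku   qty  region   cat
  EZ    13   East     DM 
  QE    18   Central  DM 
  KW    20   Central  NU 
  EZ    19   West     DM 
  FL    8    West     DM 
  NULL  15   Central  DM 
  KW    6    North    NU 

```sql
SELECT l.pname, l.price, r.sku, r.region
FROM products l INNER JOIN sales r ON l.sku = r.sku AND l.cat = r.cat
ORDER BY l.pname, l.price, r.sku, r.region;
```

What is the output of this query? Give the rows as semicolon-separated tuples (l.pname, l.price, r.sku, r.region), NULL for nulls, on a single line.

INNER JOIN keeps only pairs where the ON condition holds.
Matching on l.sku = r.sku AND l.cat = r.cat. A NULL in a compared column never satisfies the condition.
- l[0] sku=EZ, cat=NU → no match; dropped.
- l[1] sku=DM, cat=DM → no match; dropped.
- l[2] sku=OC, cat=NU → no match; dropped.
- l[3] sku=EZ, cat=DM → 2 match(es) in r → 2 row(s).
- l[4] sku=UI, cat=DM → no match; dropped.
- l[5] sku=UI, cat=DM → no match; dropped.
- l[6] sku=TH, cat=NU → no match; dropped.
- l[7] sku=LS, cat=NU → no match; dropped.
- l[8] sku=GN, cat=DM → no match; dropped.
After projecting and ordering:
l.pname | l.price | r.sku | r.region
Gear | 36 | EZ | East
Gear | 36 | EZ | West

(Gear, 36, EZ, East); (Gear, 36, EZ, West)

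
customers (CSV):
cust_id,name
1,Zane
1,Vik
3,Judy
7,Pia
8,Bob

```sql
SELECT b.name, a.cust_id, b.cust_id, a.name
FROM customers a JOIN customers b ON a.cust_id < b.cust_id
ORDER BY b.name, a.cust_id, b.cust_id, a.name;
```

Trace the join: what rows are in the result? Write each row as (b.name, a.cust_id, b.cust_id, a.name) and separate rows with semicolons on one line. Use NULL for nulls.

(Bob, 1, 8, Vik); (Bob, 1, 8, Zane); (Bob, 3, 8, Judy); (Bob, 7, 8, Pia); (Judy, 1, 3, Vik); (Judy, 1, 3, Zane); (Pia, 1, 7, Vik); (Pia, 1, 7, Zane); (Pia, 3, 7, Judy)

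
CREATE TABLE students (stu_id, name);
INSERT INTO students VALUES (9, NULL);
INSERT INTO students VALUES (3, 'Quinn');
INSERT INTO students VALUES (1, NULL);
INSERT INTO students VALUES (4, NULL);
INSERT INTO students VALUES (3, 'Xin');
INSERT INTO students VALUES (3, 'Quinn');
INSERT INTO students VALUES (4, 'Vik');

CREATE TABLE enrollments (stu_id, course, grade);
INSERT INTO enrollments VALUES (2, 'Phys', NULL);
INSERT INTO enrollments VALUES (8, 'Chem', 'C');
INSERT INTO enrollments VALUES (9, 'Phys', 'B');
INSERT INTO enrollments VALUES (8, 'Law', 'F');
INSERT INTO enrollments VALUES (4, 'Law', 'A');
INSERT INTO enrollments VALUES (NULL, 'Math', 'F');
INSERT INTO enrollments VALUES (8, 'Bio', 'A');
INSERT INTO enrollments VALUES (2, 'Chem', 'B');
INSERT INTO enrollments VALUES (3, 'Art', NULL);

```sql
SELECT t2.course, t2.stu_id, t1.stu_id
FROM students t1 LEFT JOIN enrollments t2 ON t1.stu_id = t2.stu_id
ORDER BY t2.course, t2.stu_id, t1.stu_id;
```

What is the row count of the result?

7

LEFT JOIN keeps every row from `students`; unmatched rows get NULL for `enrollments`'s columns.
Matching on t1.stu_id = t2.stu_id. A NULL in a compared column never satisfies the condition.
- t1[0] stu_id=9 → 1 match(es) in t2 → 1 row(s).
- t1[1] stu_id=3 → 1 match(es) in t2 → 1 row(s).
- t1[2] stu_id=1 → no match; kept with NULLs on the t2 side.
- t1[3] stu_id=4 → 1 match(es) in t2 → 1 row(s).
- t1[4] stu_id=3 → 1 match(es) in t2 → 1 row(s).
- t1[5] stu_id=3 → 1 match(es) in t2 → 1 row(s).
- t1[6] stu_id=4 → 1 match(es) in t2 → 1 row(s).
Total: 6 matched + 1 padded = 7 rows.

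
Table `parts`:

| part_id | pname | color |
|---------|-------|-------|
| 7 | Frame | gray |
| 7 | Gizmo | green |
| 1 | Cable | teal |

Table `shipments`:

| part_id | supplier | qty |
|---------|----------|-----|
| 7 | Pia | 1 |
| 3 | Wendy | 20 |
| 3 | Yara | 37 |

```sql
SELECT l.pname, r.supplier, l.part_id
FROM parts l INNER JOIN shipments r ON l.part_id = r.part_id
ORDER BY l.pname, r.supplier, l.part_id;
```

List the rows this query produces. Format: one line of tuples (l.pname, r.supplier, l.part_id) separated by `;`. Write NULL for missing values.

(Frame, Pia, 7); (Gizmo, Pia, 7)

INNER JOIN keeps only pairs where the ON condition holds.
Matching on l.part_id = r.part_id.
- l row (part_id=7): matches 1 r row(s) → 1 output row(s).
- l row (part_id=7): matches 1 r row(s) → 1 output row(s).
- l row (part_id=1): no match → dropped.
After projecting and ordering:
l.pname | r.supplier | l.part_id
Frame | Pia | 7
Gizmo | Pia | 7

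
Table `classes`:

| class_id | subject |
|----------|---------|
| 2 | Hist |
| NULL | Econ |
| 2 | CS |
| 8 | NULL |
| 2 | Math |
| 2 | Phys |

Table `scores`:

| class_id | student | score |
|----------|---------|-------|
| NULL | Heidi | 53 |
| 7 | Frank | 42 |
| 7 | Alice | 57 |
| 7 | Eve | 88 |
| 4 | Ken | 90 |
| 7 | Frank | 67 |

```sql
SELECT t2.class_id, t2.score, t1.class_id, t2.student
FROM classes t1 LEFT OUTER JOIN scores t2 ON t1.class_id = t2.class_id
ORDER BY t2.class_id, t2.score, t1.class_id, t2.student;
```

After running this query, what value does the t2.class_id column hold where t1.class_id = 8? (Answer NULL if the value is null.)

NULL

LEFT JOIN keeps every row from `classes`; unmatched rows get NULL for `scores`'s columns.
Matching on t1.class_id = t2.class_id. A NULL in a compared column never satisfies the condition.
- t1 (class_id=2) has no partner → padded with NULL.
- t1 (class_id=NULL) has no partner → padded with NULL.
- t1 (class_id=2) has no partner → padded with NULL.
- t1 (class_id=8) has no partner → padded with NULL.
- t1 (class_id=2) has no partner → padded with NULL.
- t1 (class_id=2) has no partner → padded with NULL.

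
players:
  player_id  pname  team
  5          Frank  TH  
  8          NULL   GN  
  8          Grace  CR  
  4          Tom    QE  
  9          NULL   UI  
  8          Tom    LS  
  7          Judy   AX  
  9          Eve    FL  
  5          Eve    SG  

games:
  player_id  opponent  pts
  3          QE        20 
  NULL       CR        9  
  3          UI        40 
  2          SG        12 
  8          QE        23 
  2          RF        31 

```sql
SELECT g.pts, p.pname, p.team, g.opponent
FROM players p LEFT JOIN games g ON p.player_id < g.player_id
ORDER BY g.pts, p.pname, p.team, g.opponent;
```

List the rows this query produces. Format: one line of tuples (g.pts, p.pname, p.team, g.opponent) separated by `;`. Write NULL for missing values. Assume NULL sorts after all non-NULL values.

LEFT JOIN keeps every row from `players`; unmatched rows get NULL for `games`'s columns.
Matching on p.player_id < g.player_id. A NULL in a compared column never satisfies the condition.
Matched pairs: 4; unmatched p rows kept: 5.

(23, Eve, SG, QE); (23, Frank, TH, QE); (23, Judy, AX, QE); (23, Tom, QE, QE); (NULL, Eve, FL, NULL); (NULL, Grace, CR, NULL); (NULL, Tom, LS, NULL); (NULL, NULL, GN, NULL); (NULL, NULL, UI, NULL)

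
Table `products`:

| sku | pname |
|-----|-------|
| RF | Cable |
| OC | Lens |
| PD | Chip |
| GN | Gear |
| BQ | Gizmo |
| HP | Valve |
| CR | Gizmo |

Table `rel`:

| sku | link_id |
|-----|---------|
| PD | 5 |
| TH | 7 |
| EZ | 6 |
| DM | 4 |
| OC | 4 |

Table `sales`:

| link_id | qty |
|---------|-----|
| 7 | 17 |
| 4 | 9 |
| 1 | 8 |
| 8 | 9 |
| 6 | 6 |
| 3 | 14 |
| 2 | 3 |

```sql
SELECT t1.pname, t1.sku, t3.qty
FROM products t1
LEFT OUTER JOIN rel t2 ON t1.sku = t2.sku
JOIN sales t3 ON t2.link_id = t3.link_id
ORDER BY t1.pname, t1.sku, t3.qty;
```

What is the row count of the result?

1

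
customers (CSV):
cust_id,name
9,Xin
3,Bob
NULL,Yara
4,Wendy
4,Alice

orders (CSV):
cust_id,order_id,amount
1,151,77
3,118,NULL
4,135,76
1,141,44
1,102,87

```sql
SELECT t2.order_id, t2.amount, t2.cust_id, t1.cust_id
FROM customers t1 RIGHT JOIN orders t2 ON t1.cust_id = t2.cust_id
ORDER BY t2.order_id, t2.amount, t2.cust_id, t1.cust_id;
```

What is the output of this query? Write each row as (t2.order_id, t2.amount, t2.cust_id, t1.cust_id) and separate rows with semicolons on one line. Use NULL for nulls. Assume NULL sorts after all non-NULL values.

(102, 87, 1, NULL); (118, NULL, 3, 3); (135, 76, 4, 4); (135, 76, 4, 4); (141, 44, 1, NULL); (151, 77, 1, NULL)

RIGHT JOIN keeps every row from `orders`; unmatched rows get NULL for `customers`'s columns.
Matching on t1.cust_id = t2.cust_id. A NULL in a compared column never satisfies the condition.
- t1[0] cust_id=9 → no match.
- t1[1] cust_id=3 → 1 match(es) in t2 → 1 row(s).
- t1[2] cust_id=NULL → no match.
- t1[3] cust_id=4 → 1 match(es) in t2 → 1 row(s).
- t1[4] cust_id=4 → 1 match(es) in t2 → 1 row(s).
- 3 t2 row(s) had no t1 match → kept, t1 columns NULL.
After projecting and ordering:
t2.order_id | t2.amount | t2.cust_id | t1.cust_id
102 | 87 | 1 | NULL
118 | NULL | 3 | 3
135 | 76 | 4 | 4
135 | 76 | 4 | 4
141 | 44 | 1 | NULL
151 | 77 | 1 | NULL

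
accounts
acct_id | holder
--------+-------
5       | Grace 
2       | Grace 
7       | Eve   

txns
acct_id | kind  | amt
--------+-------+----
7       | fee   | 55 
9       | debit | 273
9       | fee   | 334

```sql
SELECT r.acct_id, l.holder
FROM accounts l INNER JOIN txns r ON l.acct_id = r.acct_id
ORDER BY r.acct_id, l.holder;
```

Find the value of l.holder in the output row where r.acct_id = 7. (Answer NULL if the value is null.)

INNER JOIN keeps only pairs where the ON condition holds.
Matching on l.acct_id = r.acct_id.
- l (acct_id=5) has no partner → excluded.
- l (acct_id=2) has no partner → excluded.
- l (acct_id=7) pairs with 1 row(s) of r.

Eve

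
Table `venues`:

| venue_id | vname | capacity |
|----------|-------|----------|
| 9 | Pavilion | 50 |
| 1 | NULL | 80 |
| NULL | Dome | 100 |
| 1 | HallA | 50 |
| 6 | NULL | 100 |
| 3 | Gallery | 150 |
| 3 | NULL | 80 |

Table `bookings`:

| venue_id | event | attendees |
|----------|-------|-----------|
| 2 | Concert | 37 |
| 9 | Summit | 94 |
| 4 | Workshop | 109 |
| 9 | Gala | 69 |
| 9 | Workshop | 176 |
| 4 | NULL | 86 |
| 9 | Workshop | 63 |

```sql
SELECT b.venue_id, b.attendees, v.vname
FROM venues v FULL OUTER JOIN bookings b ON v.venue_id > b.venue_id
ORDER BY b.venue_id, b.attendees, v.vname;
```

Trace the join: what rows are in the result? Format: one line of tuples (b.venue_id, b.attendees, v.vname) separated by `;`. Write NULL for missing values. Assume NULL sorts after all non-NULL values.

FULL OUTER JOIN keeps every row from both sides; unmatched rows get NULL for the other side's columns.
Matching on v.venue_id > b.venue_id. A NULL in a compared column never satisfies the condition.
Matched pairs: 8; unmatched v rows kept: 3; unmatched b rows kept: 4.

(2, 37, Gallery); (2, 37, Pavilion); (2, 37, NULL); (2, 37, NULL); (4, 86, Pavilion); (4, 86, NULL); (4, 109, Pavilion); (4, 109, NULL); (9, 63, NULL); (9, 69, NULL); (9, 94, NULL); (9, 176, NULL); (NULL, NULL, Dome); (NULL, NULL, HallA); (NULL, NULL, NULL)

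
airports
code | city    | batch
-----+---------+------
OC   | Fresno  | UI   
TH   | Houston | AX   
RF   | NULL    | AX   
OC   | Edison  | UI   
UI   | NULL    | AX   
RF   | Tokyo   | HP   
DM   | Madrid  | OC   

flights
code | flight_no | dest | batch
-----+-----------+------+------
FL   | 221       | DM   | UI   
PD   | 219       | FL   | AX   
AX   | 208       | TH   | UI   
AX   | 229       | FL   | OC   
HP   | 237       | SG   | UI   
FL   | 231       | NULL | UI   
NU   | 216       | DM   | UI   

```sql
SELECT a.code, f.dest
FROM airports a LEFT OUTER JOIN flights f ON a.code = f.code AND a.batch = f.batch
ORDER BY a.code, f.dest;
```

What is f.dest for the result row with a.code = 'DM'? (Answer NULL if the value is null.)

NULL

LEFT JOIN keeps every row from `airports`; unmatched rows get NULL for `flights`'s columns.
Matching on a.code = f.code AND a.batch = f.batch.
Matched pairs: 0; unmatched a rows kept: 7.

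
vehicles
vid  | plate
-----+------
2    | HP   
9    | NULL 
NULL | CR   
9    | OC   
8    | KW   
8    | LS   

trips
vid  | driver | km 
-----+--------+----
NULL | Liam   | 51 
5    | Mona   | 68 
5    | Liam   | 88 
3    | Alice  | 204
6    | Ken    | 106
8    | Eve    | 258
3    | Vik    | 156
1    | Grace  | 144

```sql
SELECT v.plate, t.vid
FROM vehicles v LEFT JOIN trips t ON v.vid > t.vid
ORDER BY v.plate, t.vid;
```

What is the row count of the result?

28

LEFT JOIN keeps every row from `vehicles`; unmatched rows get NULL for `trips`'s columns.
Matching on v.vid > t.vid. A NULL in a compared column never satisfies the condition.
- v[0] vid=2 → 1 match(es) in t → 1 row(s).
- v[1] vid=9 → 7 match(es) in t → 7 row(s).
- v[2] vid=NULL → no match; kept with NULLs on the t side.
- v[3] vid=9 → 7 match(es) in t → 7 row(s).
- v[4] vid=8 → 6 match(es) in t → 6 row(s).
- v[5] vid=8 → 6 match(es) in t → 6 row(s).
Total: 27 matched + 1 padded = 28 rows.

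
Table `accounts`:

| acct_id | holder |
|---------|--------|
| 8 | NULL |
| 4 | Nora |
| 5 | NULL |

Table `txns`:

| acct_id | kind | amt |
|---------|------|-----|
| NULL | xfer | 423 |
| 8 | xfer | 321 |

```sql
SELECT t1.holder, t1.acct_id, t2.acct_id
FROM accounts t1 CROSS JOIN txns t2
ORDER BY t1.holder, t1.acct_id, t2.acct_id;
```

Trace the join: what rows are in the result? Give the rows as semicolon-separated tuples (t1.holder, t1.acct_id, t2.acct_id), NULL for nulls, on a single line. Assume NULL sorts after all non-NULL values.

(Nora, 4, 8); (Nora, 4, NULL); (NULL, 5, 8); (NULL, 5, NULL); (NULL, 8, 8); (NULL, 8, NULL)

CROSS JOIN pairs every row of `accounts` with every row of `txns`: 3 × 2 = 6 rows.
After projecting and ordering:
t1.holder | t1.acct_id | t2.acct_id
Nora | 4 | 8
Nora | 4 | NULL
NULL | 5 | 8
NULL | 5 | NULL
NULL | 8 | 8
NULL | 8 | NULL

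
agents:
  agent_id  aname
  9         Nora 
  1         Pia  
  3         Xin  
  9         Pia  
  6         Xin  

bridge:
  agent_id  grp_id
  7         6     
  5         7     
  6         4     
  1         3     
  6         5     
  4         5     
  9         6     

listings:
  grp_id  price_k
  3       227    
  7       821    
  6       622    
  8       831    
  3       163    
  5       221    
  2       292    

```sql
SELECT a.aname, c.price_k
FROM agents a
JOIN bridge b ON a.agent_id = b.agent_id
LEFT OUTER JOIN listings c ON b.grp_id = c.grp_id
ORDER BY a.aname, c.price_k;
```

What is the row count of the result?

6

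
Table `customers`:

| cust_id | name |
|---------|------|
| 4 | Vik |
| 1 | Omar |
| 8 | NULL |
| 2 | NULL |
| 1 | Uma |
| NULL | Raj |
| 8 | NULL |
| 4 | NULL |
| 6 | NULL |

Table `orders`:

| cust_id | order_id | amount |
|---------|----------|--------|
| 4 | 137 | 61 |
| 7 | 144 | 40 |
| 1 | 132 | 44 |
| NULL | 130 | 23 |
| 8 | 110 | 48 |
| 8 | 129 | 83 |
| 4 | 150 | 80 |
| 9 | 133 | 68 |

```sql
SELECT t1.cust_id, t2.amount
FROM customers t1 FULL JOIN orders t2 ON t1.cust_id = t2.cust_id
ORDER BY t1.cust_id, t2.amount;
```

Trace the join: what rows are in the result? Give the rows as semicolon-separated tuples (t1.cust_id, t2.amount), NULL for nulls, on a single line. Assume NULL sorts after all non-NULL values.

(1, 44); (1, 44); (2, NULL); (4, 61); (4, 61); (4, 80); (4, 80); (6, NULL); (8, 48); (8, 48); (8, 83); (8, 83); (NULL, 23); (NULL, 40); (NULL, 68); (NULL, NULL)

FULL OUTER JOIN keeps every row from both sides; unmatched rows get NULL for the other side's columns.
Matching on t1.cust_id = t2.cust_id. A NULL in a compared column never satisfies the condition.
- t1 row (cust_id=4): matches 2 t2 row(s) → 2 output row(s).
- t1 row (cust_id=1): matches 1 t2 row(s) → 1 output row(s).
- t1 row (cust_id=8): matches 2 t2 row(s) → 2 output row(s).
- t1 row (cust_id=2): no match → kept, t2 columns NULL.
- t1 row (cust_id=1): matches 1 t2 row(s) → 1 output row(s).
- t1 row (cust_id=NULL): no match → kept, t2 columns NULL.
- t1 row (cust_id=8): matches 2 t2 row(s) → 2 output row(s).
- t1 row (cust_id=4): matches 2 t2 row(s) → 2 output row(s).
- t1 row (cust_id=6): no match → kept, t2 columns NULL.
- 3 row(s) from t2 found no t1 partner → padded with NULL.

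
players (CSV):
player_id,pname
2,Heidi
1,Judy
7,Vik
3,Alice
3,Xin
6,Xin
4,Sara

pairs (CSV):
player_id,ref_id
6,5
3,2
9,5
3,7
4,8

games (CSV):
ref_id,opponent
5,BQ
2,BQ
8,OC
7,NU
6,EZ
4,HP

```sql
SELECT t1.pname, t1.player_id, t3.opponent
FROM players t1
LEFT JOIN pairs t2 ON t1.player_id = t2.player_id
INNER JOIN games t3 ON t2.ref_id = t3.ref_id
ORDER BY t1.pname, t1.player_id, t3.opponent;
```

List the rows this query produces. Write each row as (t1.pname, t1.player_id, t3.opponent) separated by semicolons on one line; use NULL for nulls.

Step 1 — t1 LEFT JOIN t2 on player_id → 9 row(s).
Then INNER JOIN `games t3` on ref_id: keep only rows whose t2.ref_id appears in t3.

(Alice, 3, BQ); (Alice, 3, NU); (Sara, 4, OC); (Xin, 3, BQ); (Xin, 3, NU); (Xin, 6, BQ)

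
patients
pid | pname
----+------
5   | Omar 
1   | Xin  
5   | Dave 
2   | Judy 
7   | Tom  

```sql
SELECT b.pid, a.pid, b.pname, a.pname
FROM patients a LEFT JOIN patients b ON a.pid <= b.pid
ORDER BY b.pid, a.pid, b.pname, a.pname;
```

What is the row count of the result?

LEFT JOIN keeps every row from `patients a`; unmatched rows get NULL for `patients b`'s columns.
Matching on a.pid <= b.pid.
Matched pairs: 16; unmatched a rows kept: 0.
Total: 16 rows.

16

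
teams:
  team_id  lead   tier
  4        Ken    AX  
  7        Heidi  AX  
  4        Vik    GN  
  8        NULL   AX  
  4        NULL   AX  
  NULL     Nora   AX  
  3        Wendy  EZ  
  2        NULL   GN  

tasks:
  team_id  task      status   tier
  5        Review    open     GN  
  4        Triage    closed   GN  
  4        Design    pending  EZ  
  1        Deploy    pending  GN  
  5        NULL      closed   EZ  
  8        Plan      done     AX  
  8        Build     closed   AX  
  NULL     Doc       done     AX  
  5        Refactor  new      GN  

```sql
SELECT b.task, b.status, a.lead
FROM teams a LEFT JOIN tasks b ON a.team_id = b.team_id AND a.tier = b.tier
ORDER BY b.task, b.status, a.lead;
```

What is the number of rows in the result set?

LEFT JOIN keeps every row from `teams`; unmatched rows get NULL for `tasks`'s columns.
Matching on a.team_id = b.team_id AND a.tier = b.tier. A NULL in a compared column never satisfies the condition.
- team_id=4, tier=AX: no b row matches, row kept with b columns NULL.
- team_id=7, tier=AX: no b row matches, row kept with b columns NULL.
- team_id=4, tier=GN: 1 matching b row(s), so 1 row(s) emitted.
- team_id=8, tier=AX: 2 matching b row(s), so 2 row(s) emitted.
- team_id=4, tier=AX: no b row matches, row kept with b columns NULL.
- team_id=NULL, tier=AX: no b row matches, row kept with b columns NULL.
- team_id=3, tier=EZ: no b row matches, row kept with b columns NULL.
- team_id=2, tier=GN: no b row matches, row kept with b columns NULL.
Total: 3 matched + 6 padded = 9 rows.

9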